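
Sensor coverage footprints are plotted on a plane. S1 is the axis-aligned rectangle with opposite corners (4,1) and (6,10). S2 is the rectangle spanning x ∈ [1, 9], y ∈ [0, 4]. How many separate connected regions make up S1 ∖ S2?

1

S1 ∖ S2 is a single connected region.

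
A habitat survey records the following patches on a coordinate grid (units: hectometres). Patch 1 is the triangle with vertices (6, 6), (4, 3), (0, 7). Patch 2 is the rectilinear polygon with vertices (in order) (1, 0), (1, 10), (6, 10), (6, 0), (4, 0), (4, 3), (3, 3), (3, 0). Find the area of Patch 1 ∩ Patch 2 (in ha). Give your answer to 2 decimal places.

The intersection is the polygon with vertices (4,3), (1,6), (1,6.833), (6,6).
By the shoelace formula its area is 9.58.

9.58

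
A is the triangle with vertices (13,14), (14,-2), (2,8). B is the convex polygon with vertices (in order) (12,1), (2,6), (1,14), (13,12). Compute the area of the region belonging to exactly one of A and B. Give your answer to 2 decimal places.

|A| = 91, |B| = 104.5, |A∩B| = 70.6915.
|A △ B| = |A| + |B| − 2·|A∩B| = 91 + 104.5 − 141.383 = 54.12.

54.12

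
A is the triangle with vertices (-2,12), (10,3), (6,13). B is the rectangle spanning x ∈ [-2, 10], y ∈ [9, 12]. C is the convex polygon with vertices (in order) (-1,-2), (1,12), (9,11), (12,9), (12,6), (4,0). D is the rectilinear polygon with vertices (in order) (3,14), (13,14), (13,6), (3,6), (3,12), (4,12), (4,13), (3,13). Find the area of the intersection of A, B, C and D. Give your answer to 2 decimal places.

10.33

The intersection is the polygon with vertices (3,9), (3,11.75), (6.684,11.29), (7.6,9).
By the shoelace formula its area is 10.33.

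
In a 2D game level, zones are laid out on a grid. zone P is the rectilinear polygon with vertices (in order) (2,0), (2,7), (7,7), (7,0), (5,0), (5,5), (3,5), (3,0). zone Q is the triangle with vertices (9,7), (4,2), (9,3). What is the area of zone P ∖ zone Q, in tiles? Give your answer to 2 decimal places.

|zone P| = 25, |zone P∩zone Q| = 3.2.
|zone P ∖ zone Q| = |zone P| − |zone P∩zone Q| = 25 − 3.2 = 21.80.

21.80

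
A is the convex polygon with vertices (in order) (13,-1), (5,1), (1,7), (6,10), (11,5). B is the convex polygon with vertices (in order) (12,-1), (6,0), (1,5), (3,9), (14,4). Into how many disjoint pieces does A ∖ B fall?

A ∖ B splits into 3 disjoint pieces (area 0.5682, area 0.8571, area 7.7701).

3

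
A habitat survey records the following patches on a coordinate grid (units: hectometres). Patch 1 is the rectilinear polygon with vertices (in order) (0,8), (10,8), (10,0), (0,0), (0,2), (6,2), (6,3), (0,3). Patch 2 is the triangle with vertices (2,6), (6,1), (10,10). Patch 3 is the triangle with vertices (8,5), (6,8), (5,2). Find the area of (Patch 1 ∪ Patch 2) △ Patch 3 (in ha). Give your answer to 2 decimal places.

70.83

|Patch 1 ∪ Patch 2| = 78.3111.
|(Patch 1 ∪ Patch 2) ∩ Patch 3| = 7.4904.
|(Patch 1 ∪ Patch 2) △ Patch 3| = 78.3111 + 7.5 − 14.9808 = 70.83.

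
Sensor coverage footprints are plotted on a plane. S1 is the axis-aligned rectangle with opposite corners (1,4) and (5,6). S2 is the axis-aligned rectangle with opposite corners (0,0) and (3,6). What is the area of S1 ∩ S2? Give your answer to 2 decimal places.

4.00

|S1∩S2|: x∈[1,3], y∈[4,6] → 2·2 = 4.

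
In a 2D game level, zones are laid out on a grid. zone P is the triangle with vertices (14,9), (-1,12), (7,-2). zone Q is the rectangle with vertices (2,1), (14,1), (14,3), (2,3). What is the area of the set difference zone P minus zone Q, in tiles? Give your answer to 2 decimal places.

83.34

|zone P| = 93, |zone P∩zone Q| = 9.6623.
|zone P ∖ zone Q| = |zone P| − |zone P∩zone Q| = 93 − 9.6623 = 83.34.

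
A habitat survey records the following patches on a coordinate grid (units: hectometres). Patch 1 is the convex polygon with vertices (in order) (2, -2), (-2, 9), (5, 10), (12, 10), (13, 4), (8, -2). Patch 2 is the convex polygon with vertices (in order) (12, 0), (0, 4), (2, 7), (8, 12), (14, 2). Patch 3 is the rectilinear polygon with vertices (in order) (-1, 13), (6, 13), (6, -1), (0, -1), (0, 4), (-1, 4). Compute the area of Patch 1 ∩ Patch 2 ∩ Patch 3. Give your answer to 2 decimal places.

The intersection is the polygon with vertices (0,4), (2,7), (5.6,10), (6,10), (6,2).
By the shoelace formula its area is 27.60.

27.60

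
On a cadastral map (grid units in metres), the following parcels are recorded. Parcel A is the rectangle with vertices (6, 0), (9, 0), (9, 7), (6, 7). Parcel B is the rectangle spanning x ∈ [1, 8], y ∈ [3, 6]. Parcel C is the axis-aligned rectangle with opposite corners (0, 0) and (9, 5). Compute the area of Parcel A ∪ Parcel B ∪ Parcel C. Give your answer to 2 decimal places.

56.00

By inclusion–exclusion:
Individual areas: |Parcel A| = 21, |Parcel B| = 21, |Parcel C| = 45.
|Parcel A∩Parcel B|: x∈[6,8], y∈[3,6] → 2·3 = 6.
|Parcel A∩Parcel C|: x∈[6,9], y∈[0,5] → 3·5 = 15.
|Parcel B∩Parcel C|: x∈[1,8], y∈[3,5] → 7·2 = 14.
|Parcel A∩Parcel B∩Parcel C| = 4.
|Parcel A ∪ Parcel B ∪ Parcel C| = 87 − 35 + 4 = 56.00.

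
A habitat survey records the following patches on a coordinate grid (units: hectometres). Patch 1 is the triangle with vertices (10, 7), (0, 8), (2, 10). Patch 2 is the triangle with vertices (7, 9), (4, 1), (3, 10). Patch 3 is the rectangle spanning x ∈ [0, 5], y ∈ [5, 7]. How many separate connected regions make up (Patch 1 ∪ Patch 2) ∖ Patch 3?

1

(Patch 1 ∪ Patch 2) ∖ Patch 3 is a single connected region.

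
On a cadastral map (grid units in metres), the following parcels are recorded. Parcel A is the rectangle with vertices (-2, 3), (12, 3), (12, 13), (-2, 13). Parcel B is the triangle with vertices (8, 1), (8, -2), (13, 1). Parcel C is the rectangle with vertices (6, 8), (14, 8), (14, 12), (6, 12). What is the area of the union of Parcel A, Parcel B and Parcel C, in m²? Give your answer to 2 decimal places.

By inclusion–exclusion:
Individual areas: |Parcel A| = 140, |Parcel B| = 7.5, |Parcel C| = 32.
|Parcel A∩Parcel B| = 0.
|Parcel A∩Parcel C|: x∈[6,12], y∈[8,12] → 6·4 = 24.
|Parcel B∩Parcel C| = 0.
|Parcel A∩Parcel B∩Parcel C| = 0.
|Parcel A ∪ Parcel B ∪ Parcel C| = 179.5 − 24 + 0 = 155.50.

155.50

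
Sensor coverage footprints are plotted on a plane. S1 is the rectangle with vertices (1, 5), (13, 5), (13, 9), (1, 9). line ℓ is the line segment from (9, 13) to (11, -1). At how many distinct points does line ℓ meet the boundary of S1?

The segment meets the boundary at (10.143,5), (9.571,9).

2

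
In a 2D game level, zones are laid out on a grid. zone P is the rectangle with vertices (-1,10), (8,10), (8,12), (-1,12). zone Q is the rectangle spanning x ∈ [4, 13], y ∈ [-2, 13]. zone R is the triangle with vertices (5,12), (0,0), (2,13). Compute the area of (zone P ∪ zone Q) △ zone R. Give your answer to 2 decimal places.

|zone P ∪ zone Q| = 145.
|(zone P ∪ zone Q) ∩ zone R| = 5.9821.
|(zone P ∪ zone Q) △ zone R| = 145 + 20.5 − 11.9641 = 153.54.

153.54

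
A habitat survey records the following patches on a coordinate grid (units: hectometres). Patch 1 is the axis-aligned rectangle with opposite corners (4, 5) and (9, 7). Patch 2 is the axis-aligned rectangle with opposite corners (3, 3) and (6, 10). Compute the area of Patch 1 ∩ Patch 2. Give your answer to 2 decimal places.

4.00

|Patch 1∩Patch 2|: x∈[4,6], y∈[5,7] → 2·2 = 4.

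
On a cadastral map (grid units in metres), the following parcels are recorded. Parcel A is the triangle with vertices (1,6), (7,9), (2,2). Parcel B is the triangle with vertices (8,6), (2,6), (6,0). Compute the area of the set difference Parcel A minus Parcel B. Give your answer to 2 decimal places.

10.54

|Parcel A| = 13.5, |Parcel A∩Parcel B| = 2.9557.
|Parcel A ∖ Parcel B| = |Parcel A| − |Parcel A∩Parcel B| = 13.5 − 2.9557 = 10.54.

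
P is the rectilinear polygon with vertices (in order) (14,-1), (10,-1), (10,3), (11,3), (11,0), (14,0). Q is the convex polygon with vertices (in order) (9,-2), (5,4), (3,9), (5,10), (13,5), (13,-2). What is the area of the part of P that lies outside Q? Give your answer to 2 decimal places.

|P| = 7, |P∩Q| = 6.
|P ∖ Q| = |P| − |P∩Q| = 7 − 6 = 1.00.

1.00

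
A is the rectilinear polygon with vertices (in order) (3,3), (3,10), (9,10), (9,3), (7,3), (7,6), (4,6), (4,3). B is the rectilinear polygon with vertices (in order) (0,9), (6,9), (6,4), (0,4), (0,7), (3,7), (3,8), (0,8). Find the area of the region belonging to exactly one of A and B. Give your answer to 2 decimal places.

|A| = 33, |B| = 27, |A∩B| = 11.
|A △ B| = |A| + |B| − 2·|A∩B| = 33 + 27 − 22 = 38.00.

38.00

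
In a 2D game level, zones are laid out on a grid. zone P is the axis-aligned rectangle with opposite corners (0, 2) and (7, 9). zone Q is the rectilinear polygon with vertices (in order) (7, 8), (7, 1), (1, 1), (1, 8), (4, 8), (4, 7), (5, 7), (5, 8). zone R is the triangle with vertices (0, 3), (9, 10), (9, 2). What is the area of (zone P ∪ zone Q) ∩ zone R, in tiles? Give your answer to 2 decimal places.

The region (zone P ∪ zone Q) ∩ zone R is the polygon with vertices (7,8), (7,2.222), (0,3), (7,8.444).
By the shoelace formula its area is 21.78.

21.78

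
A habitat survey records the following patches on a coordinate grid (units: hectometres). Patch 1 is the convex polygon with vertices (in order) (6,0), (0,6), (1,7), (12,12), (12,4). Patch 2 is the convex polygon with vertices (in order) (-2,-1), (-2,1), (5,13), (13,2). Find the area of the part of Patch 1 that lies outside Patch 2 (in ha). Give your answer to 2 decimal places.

|Patch 1| = 81, |Patch 1∩Patch 2| = 59.1786.
|Patch 1 ∖ Patch 2| = |Patch 1| − |Patch 1∩Patch 2| = 81 − 59.1786 = 21.82.

21.82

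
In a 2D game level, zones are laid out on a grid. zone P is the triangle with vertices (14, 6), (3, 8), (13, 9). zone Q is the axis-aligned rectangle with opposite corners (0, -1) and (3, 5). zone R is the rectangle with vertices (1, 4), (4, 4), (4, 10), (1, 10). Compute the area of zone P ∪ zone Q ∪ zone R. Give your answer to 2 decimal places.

By inclusion–exclusion:
Individual areas: |zone P| = 15.5, |zone Q| = 18, |zone R| = 18.
|zone P∩zone Q| = 0.
|zone P∩zone R| = 0.1409.
|zone Q∩zone R|: x∈[1,3], y∈[4,5] → 2·1 = 2.
|zone P∩zone Q∩zone R| = 0.
|zone P ∪ zone Q ∪ zone R| = 51.5 − 2.1409 + 0 = 49.36.

49.36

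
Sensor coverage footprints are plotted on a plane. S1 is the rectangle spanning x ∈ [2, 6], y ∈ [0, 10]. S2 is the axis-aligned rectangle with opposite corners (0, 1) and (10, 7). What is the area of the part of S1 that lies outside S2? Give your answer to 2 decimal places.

|S1∩S2|: x∈[2,6], y∈[1,7] → 4·6 = 24.
|S1| = 40.
|S1 ∖ S2| = |S1| − |S1∩S2| = 40 − 24 = 16.00.

16.00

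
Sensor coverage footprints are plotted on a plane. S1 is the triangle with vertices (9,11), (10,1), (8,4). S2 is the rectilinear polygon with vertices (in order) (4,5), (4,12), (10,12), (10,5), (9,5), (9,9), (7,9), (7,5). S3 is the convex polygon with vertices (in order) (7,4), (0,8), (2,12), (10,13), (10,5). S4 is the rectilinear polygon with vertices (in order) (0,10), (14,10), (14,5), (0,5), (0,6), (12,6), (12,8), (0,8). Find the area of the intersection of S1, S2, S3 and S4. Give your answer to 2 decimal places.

1.16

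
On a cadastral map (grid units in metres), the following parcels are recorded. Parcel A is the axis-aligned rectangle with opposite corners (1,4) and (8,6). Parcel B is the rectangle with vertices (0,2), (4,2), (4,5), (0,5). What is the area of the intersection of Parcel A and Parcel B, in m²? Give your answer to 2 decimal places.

|Parcel A∩Parcel B|: x∈[1,4], y∈[4,5] → 3·1 = 3.

3.00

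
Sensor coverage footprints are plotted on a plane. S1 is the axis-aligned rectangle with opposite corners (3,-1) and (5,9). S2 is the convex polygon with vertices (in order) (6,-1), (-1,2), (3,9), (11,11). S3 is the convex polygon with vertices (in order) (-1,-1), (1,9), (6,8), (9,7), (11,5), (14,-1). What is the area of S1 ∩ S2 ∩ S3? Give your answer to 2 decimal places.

17.09

The intersection is the polygon with vertices (5,-0.571), (3,0.286), (3,8.6), (5,8.2).
By the shoelace formula its area is 17.09.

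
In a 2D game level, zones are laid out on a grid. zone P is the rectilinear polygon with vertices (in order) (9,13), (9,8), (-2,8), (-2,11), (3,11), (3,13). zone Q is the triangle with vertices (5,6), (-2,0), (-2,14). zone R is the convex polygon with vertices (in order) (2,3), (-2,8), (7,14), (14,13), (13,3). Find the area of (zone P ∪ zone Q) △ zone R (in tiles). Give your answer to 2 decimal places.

104.23

|zone P ∪ zone Q| = 82.1875.
|(zone P ∪ zone Q) ∩ zone R| = 54.2302.
|(zone P ∪ zone Q) △ zone R| = 82.1875 + 130.5 − 108.4605 = 104.23.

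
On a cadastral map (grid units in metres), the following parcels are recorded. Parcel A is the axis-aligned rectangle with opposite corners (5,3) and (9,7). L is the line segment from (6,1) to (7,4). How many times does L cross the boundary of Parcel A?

1

The segment meets the boundary at (6.667,3).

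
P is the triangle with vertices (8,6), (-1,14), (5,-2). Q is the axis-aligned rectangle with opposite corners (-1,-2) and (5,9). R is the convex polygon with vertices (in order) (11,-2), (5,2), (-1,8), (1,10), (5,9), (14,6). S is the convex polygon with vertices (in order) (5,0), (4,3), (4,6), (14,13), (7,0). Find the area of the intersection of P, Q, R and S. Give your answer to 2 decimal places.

3.85

The intersection is the polygon with vertices (4,3), (4,6), (5,6.7), (5,2).
By the shoelace formula its area is 3.85.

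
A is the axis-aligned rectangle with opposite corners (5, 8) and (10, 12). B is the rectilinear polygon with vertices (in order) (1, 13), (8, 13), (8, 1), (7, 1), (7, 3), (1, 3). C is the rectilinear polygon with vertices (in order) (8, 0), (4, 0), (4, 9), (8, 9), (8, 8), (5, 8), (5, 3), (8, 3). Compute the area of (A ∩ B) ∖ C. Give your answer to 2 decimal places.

|A ∩ B| = 12.
|(A ∩ B) ∩ C| = 3.
|(A ∩ B) ∖ C| = 12 − 3 = 9.00.

9.00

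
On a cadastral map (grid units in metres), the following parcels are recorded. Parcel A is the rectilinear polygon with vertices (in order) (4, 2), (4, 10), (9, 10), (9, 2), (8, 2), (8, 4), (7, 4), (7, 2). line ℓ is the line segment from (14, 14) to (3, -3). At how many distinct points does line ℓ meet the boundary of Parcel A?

4

The segment meets the boundary at (6.235,2), (7,3.182), (7.529,4), (9,6.273).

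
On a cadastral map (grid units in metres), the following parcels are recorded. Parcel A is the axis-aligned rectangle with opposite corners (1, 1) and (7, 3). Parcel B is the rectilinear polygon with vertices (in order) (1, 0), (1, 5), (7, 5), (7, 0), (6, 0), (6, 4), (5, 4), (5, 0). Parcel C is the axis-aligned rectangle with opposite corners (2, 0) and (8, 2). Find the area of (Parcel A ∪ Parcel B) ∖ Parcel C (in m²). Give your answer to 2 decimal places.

|Parcel A ∪ Parcel B| = 28.
|(Parcel A ∪ Parcel B) ∩ Parcel C| = 9.
|(Parcel A ∪ Parcel B) ∖ Parcel C| = 28 − 9 = 19.00.

19.00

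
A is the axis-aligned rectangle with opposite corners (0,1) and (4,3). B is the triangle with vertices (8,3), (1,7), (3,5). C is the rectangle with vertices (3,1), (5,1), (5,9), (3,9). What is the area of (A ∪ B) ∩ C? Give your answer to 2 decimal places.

3.37

|A ∪ B| = 11.
|(A ∪ B) ∩ C| = 3.37.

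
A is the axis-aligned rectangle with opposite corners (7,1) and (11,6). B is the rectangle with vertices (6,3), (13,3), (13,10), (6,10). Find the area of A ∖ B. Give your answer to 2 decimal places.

8.00

|A∩B|: x∈[7,11], y∈[3,6] → 4·3 = 12.
|A| = 20.
|A ∖ B| = |A| − |A∩B| = 20 − 12 = 8.00.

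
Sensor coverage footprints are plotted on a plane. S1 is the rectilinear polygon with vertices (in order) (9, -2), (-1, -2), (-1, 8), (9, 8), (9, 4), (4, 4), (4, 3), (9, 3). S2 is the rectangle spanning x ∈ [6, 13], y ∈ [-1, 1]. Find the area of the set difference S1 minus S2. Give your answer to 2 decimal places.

89.00

|S1| = 95, |S1∩S2| = 6.
|S1 ∖ S2| = |S1| − |S1∩S2| = 95 − 6 = 89.00.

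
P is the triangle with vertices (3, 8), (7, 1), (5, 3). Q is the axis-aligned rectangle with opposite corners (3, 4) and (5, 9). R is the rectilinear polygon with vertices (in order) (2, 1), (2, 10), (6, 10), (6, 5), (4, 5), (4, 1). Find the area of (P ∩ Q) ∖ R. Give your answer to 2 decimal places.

|P ∩ Q| = 1.3.
|(P ∩ Q) ∩ R| = 0.7714.
|(P ∩ Q) ∖ R| = 1.3 − 0.7714 = 0.53.

0.53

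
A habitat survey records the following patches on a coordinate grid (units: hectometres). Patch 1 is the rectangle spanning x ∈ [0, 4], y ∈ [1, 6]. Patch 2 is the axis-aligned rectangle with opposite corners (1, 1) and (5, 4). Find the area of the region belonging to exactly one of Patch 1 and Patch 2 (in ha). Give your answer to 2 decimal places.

14.00

|Patch 1∩Patch 2|: x∈[1,4], y∈[1,4] → 3·3 = 9.
|Patch 1 △ Patch 2| = |Patch 1| + |Patch 2| − 2·|Patch 1∩Patch 2| = 20 + 12 − 18 = 14.00.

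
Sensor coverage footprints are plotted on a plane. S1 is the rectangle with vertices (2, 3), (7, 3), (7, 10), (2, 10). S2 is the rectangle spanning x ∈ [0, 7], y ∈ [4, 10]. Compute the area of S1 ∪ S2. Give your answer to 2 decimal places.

By inclusion–exclusion:
Individual areas: |S1| = 35, |S2| = 42.
|S1∩S2|: x∈[2,7], y∈[4,10] → 5·6 = 30.
|S1 ∪ S2| = 77 − 30 = 47.00.

47.00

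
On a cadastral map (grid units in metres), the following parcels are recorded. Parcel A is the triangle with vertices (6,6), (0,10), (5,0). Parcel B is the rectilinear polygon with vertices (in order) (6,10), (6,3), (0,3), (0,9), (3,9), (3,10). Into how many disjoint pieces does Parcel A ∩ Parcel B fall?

1

Parcel A ∩ Parcel B is a single connected region.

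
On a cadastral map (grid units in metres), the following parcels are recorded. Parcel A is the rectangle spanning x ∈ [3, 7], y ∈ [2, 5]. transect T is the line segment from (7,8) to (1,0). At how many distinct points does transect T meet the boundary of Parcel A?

The segment meets the boundary at (3,2.667), (4.75,5).

2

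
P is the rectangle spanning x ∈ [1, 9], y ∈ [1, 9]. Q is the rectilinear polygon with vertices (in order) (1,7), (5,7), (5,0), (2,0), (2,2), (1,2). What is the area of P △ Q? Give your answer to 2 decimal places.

44.00

|P| = 64, |Q| = 26, |P∩Q| = 23.
|P △ Q| = |P| + |Q| − 2·|P∩Q| = 64 + 26 − 46 = 44.00.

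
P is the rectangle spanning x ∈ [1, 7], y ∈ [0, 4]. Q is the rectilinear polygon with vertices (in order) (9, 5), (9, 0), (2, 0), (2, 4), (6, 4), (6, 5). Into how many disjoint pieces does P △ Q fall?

P △ Q splits into 2 disjoint pieces (area 11, area 4).

2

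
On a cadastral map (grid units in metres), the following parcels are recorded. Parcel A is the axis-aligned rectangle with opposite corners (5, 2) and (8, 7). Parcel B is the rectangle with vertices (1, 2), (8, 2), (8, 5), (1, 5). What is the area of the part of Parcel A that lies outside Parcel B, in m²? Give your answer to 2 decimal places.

|Parcel A∩Parcel B|: x∈[5,8], y∈[2,5] → 3·3 = 9.
|Parcel A| = 15.
|Parcel A ∖ Parcel B| = |Parcel A| − |Parcel A∩Parcel B| = 15 − 9 = 6.00.

6.00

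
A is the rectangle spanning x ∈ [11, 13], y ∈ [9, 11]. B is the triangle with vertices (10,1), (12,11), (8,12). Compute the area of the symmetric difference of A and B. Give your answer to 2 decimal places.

21.80

|A| = 4, |B| = 21, |A∩B| = 1.6.
|A △ B| = |A| + |B| − 2·|A∩B| = 4 + 21 − 3.2 = 21.80.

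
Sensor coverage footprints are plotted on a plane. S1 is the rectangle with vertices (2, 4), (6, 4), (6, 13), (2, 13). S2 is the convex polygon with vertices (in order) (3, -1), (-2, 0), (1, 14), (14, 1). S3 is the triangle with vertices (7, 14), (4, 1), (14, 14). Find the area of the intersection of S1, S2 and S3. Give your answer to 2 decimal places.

3.66

The intersection is the polygon with vertices (4.692,4), (5.875,9.125), (6,9), (6,4).
By the shoelace formula its area is 3.66.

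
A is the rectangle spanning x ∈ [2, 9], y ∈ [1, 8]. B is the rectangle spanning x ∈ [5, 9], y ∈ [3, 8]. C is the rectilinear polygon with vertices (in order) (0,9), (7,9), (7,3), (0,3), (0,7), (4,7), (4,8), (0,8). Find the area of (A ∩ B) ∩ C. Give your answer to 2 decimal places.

10.00

The region (A ∩ B) ∩ C is the polygon with vertices (5,3), (5,8), (7,8), (7,3).
By the shoelace formula its area is 10.00.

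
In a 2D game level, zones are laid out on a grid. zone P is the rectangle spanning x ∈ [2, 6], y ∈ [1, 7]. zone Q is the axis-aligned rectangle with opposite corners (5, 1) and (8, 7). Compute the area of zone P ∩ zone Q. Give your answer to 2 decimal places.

|zone P∩zone Q|: x∈[5,6], y∈[1,7] → 1·6 = 6.

6.00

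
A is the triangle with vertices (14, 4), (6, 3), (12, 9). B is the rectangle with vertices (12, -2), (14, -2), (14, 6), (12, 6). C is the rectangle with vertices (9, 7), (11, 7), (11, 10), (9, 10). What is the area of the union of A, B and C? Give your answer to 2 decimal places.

By inclusion–exclusion:
Individual areas: |A| = 21, |B| = 16, |C| = 6.
|A∩B| = 3.45.
|A∩C| = 0.5.
|B∩C| = 0 (no overlap).
|A∩B∩C| = 0.
|A ∪ B ∪ C| = 43 − 3.95 + 0 = 39.05.

39.05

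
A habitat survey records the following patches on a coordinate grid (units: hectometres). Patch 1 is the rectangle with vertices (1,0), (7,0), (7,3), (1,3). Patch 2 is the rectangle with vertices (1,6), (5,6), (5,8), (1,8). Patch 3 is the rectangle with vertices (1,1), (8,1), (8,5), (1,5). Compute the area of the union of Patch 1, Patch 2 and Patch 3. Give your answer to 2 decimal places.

42.00

By inclusion–exclusion:
Individual areas: |Patch 1| = 18, |Patch 2| = 8, |Patch 3| = 28.
|Patch 1∩Patch 2| = 0 (no overlap).
|Patch 1∩Patch 3|: x∈[1,7], y∈[1,3] → 6·2 = 12.
|Patch 2∩Patch 3| = 0 (no overlap).
|Patch 1∩Patch 2∩Patch 3| = 0.
|Patch 1 ∪ Patch 2 ∪ Patch 3| = 54 − 12 + 0 = 42.00.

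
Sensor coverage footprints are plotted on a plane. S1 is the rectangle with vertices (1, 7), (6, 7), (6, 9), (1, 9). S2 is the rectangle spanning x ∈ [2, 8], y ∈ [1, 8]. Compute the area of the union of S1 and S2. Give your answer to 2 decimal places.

48.00

By inclusion–exclusion:
Individual areas: |S1| = 10, |S2| = 42.
|S1∩S2|: x∈[2,6], y∈[7,8] → 4·1 = 4.
|S1 ∪ S2| = 52 − 4 = 48.00.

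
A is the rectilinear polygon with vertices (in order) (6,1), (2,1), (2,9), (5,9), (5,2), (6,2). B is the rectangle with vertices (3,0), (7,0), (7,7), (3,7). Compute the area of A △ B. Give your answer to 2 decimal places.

|A| = 25, |B| = 28, |A∩B| = 13.
|A △ B| = |A| + |B| − 2·|A∩B| = 25 + 28 − 26 = 27.00.

27.00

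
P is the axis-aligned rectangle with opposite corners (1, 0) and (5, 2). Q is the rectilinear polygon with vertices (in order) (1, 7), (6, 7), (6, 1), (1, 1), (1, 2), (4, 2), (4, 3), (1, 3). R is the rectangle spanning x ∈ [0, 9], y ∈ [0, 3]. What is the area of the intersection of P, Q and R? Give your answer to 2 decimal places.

4.00

The intersection is the polygon with vertices (5,1), (1,1), (1,2), (4,2), (5,2).
By the shoelace formula its area is 4.00.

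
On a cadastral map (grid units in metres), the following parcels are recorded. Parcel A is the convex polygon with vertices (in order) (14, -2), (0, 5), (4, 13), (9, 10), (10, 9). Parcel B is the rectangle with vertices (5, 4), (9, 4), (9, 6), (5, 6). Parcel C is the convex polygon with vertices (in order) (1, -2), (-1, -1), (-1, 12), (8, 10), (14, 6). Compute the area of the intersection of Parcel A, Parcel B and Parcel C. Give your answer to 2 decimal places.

8.00

The intersection is the polygon with vertices (5,6), (9,6), (9,4), (5,4).
By the shoelace formula its area is 8.00.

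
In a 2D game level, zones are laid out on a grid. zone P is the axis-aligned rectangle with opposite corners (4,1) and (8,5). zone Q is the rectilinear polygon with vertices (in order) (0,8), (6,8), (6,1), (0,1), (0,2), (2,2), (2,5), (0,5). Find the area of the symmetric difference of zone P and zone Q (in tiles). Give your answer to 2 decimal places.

|zone P| = 16, |zone Q| = 36, |zone P∩zone Q| = 8.
|zone P △ zone Q| = |zone P| + |zone Q| − 2·|zone P∩zone Q| = 16 + 36 − 16 = 36.00.

36.00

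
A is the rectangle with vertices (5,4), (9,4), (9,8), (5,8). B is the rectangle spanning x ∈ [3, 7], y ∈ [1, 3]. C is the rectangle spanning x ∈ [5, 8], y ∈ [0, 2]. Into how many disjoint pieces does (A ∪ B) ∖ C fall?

2

(A ∪ B) ∖ C splits into 2 disjoint pieces (area 16, area 6).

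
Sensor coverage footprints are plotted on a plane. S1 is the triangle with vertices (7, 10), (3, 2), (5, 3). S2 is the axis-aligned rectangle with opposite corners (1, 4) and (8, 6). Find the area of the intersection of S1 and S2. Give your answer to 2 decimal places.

The intersection is the polygon with vertices (5,6), (5.857,6), (5.286,4), (4,4).
By the shoelace formula its area is 2.14.

2.14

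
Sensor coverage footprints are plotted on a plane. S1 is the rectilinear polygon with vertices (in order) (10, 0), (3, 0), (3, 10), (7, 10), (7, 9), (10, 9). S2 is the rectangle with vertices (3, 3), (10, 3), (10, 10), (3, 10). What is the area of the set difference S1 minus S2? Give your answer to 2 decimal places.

21.00

|S1| = 67, |S1∩S2| = 46.
|S1 ∖ S2| = |S1| − |S1∩S2| = 67 − 46 = 21.00.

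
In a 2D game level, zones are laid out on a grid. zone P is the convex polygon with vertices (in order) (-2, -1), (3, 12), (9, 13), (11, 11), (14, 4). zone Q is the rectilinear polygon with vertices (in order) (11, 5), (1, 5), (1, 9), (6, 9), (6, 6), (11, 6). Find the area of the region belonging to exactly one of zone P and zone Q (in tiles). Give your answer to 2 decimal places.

101.86

|zone P| = 125, |zone Q| = 25, |zone P∩zone Q| = 24.0692.
|zone P △ zone Q| = |zone P| + |zone Q| − 2·|zone P∩zone Q| = 125 + 25 − 48.1385 = 101.86.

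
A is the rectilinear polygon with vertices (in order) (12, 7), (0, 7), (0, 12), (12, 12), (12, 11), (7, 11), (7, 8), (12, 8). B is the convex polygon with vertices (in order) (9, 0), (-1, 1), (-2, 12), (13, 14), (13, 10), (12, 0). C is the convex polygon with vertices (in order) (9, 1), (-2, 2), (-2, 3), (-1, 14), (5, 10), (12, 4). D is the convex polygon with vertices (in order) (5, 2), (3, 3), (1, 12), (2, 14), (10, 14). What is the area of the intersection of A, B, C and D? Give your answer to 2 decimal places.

18.79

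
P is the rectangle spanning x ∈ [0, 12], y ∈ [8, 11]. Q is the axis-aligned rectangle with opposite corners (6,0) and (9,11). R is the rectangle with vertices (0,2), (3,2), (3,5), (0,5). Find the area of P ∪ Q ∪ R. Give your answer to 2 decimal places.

69.00

By inclusion–exclusion:
Individual areas: |P| = 36, |Q| = 33, |R| = 9.
|P∩Q|: x∈[6,9], y∈[8,11] → 3·3 = 9.
|P∩R| = 0 (no overlap).
|Q∩R| = 0 (no overlap).
|P∩Q∩R| = 0.
|P ∪ Q ∪ R| = 78 − 9 + 0 = 69.00.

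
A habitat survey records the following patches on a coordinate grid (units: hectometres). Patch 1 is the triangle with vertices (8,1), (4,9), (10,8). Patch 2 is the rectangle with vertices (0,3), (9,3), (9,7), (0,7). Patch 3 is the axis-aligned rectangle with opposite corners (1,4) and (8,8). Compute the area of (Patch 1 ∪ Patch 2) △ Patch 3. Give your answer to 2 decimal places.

25.82

|Patch 1 ∪ Patch 2| = 46.3214.
|(Patch 1 ∪ Patch 2) ∩ Patch 3| = 24.25.
|(Patch 1 ∪ Patch 2) △ Patch 3| = 46.3214 + 28 − 48.5 = 25.82.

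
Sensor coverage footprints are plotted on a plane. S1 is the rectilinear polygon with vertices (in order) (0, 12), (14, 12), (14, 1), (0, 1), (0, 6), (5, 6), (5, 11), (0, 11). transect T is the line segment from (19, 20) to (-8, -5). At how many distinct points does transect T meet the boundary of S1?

4

The segment meets the boundary at (0,2.407), (5,7.037), (3.88,6), (10.36,12).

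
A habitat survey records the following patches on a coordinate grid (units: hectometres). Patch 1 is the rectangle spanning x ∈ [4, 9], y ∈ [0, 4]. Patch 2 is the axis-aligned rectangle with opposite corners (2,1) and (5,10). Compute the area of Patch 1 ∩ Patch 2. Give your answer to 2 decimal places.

3.00

|Patch 1∩Patch 2|: x∈[4,5], y∈[1,4] → 1·3 = 3.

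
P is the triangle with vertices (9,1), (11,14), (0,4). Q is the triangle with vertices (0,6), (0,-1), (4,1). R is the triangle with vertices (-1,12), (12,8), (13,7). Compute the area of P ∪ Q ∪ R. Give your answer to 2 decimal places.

76.96

By inclusion–exclusion:
Individual areas: |P| = 61.5, |Q| = 14, |R| = 4.5.
|P∩Q| = 1.2555.
|P∩R| = 1.7856.
|Q∩R| = 0.
|P∩Q∩R| = 0.
|P ∪ Q ∪ R| = 80 − 3.0411 + 0 = 76.96.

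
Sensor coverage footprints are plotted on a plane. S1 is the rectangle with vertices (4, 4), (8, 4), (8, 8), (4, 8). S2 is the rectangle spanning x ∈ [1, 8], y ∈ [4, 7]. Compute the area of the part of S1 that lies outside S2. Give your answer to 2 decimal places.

4.00

|S1∩S2|: x∈[4,8], y∈[4,7] → 4·3 = 12.
|S1| = 16.
|S1 ∖ S2| = |S1| − |S1∩S2| = 16 − 12 = 4.00.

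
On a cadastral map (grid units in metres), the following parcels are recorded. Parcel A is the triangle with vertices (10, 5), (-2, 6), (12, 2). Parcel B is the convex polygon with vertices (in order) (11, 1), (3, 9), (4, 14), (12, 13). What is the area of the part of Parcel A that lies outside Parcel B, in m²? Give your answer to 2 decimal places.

10.33

|Parcel A| = 17, |Parcel A∩Parcel B| = 6.6662.
|Parcel A ∖ Parcel B| = |Parcel A| − |Parcel A∩Parcel B| = 17 − 6.6662 = 10.33.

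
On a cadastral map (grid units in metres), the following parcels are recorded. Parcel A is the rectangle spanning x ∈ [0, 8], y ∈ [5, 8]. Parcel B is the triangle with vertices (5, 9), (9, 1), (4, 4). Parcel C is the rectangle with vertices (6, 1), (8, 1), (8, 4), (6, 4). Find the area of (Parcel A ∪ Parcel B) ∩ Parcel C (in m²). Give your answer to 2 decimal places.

3.35

The region (Parcel A ∪ Parcel B) ∩ Parcel C is the polygon with vertices (8,3), (8,1.6), (6,2.8), (6,4), (7.5,4).
By the shoelace formula its area is 3.35.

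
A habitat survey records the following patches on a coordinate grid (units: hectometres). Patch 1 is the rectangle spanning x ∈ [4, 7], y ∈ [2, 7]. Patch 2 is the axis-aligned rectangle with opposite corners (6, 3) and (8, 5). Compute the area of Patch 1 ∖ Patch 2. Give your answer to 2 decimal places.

13.00

|Patch 1∩Patch 2|: x∈[6,7], y∈[3,5] → 1·2 = 2.
|Patch 1| = 15.
|Patch 1 ∖ Patch 2| = |Patch 1| − |Patch 1∩Patch 2| = 15 − 2 = 13.00.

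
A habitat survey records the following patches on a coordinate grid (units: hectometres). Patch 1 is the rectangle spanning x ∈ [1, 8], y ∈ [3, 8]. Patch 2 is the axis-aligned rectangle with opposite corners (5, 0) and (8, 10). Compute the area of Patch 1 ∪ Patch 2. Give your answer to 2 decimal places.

50.00

By inclusion–exclusion:
Individual areas: |Patch 1| = 35, |Patch 2| = 30.
|Patch 1∩Patch 2|: x∈[5,8], y∈[3,8] → 3·5 = 15.
|Patch 1 ∪ Patch 2| = 65 − 15 = 50.00.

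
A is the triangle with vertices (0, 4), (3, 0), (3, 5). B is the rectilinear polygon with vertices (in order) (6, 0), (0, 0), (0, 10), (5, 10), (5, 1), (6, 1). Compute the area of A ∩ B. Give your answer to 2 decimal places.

The intersection is the polygon with vertices (0,4), (3,5), (3,0).
By the shoelace formula its area is 7.50.

7.50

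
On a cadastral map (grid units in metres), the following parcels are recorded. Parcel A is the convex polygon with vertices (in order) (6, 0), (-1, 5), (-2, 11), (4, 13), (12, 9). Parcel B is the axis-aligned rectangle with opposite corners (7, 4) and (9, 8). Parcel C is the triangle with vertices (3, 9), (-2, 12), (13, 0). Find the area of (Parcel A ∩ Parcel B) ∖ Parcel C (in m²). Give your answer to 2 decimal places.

7.23

|Parcel A ∩ Parcel B| = 7.9167.
|(Parcel A ∩ Parcel B) ∩ Parcel C| = 0.6889.
|(Parcel A ∩ Parcel B) ∖ Parcel C| = 7.9167 − 0.6889 = 7.23.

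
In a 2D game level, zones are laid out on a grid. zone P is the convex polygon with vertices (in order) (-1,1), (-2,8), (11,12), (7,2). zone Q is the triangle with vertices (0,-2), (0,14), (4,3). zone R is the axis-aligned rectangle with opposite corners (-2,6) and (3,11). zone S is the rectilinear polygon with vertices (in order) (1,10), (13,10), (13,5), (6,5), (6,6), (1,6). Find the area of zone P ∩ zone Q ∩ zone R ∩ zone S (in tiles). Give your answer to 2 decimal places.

The intersection is the polygon with vertices (1,6), (1,8.923), (1.761,9.157), (2.909,6).
By the shoelace formula its area is 4.13.

4.13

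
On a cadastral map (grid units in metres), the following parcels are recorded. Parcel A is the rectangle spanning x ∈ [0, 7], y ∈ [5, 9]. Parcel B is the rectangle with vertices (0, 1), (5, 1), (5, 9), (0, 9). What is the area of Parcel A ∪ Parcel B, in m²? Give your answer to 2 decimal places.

48.00

By inclusion–exclusion:
Individual areas: |Parcel A| = 28, |Parcel B| = 40.
|Parcel A∩Parcel B|: x∈[0,5], y∈[5,9] → 5·4 = 20.
|Parcel A ∪ Parcel B| = 68 − 20 = 48.00.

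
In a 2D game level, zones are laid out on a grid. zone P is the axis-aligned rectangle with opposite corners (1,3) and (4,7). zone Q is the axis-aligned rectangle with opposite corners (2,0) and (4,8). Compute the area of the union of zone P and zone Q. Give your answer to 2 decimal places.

20.00

By inclusion–exclusion:
Individual areas: |zone P| = 12, |zone Q| = 16.
|zone P∩zone Q|: x∈[2,4], y∈[3,7] → 2·4 = 8.
|zone P ∪ zone Q| = 28 − 8 = 20.00.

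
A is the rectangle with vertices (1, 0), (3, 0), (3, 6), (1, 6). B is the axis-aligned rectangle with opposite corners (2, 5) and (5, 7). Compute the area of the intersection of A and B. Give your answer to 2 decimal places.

|A∩B|: x∈[2,3], y∈[5,6] → 1·1 = 1.

1.00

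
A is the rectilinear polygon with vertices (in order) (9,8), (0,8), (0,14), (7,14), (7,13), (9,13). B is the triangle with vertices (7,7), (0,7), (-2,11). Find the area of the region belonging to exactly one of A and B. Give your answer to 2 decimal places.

55.97

|A| = 52, |B| = 14, |A∩B| = 5.0139.
|A △ B| = |A| + |B| − 2·|A∩B| = 52 + 14 − 10.0278 = 55.97.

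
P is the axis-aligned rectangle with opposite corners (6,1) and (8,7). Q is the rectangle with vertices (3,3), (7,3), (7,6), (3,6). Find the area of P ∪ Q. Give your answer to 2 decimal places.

By inclusion–exclusion:
Individual areas: |P| = 12, |Q| = 12.
|P∩Q|: x∈[6,7], y∈[3,6] → 1·3 = 3.
|P ∪ Q| = 24 − 3 = 21.00.

21.00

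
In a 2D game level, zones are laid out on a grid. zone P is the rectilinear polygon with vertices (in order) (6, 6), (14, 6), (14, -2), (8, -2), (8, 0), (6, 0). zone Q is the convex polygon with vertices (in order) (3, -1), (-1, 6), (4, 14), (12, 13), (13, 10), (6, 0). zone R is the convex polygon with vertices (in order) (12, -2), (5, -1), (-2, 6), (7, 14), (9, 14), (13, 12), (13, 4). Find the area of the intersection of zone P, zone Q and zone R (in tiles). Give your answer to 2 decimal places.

12.60

The intersection is the polygon with vertices (6,0), (6,6), (10.2,6).
By the shoelace formula its area is 12.60.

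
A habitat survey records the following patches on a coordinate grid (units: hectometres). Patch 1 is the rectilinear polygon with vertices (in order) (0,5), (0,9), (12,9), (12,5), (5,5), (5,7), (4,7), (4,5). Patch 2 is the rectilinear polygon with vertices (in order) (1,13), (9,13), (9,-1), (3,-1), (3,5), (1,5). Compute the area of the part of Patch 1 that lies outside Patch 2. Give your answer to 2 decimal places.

|Patch 1| = 46, |Patch 1∩Patch 2| = 30.
|Patch 1 ∖ Patch 2| = |Patch 1| − |Patch 1∩Patch 2| = 46 − 30 = 16.00.

16.00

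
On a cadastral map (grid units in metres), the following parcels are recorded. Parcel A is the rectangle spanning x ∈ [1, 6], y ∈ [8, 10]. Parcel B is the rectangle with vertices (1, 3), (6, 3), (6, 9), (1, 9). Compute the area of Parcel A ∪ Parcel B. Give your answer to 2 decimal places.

35.00

By inclusion–exclusion:
Individual areas: |Parcel A| = 10, |Parcel B| = 30.
|Parcel A∩Parcel B|: x∈[1,6], y∈[8,9] → 5·1 = 5.
|Parcel A ∪ Parcel B| = 40 − 5 = 35.00.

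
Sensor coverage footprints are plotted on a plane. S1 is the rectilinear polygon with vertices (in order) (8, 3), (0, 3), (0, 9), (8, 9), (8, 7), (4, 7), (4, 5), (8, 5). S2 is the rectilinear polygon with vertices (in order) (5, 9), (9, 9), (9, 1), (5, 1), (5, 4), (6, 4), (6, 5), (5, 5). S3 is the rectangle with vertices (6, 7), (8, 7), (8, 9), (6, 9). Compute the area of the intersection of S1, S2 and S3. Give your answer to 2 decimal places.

The intersection is the polygon with vertices (6,7), (6,9), (8,9), (8,7).
By the shoelace formula its area is 4.00.

4.00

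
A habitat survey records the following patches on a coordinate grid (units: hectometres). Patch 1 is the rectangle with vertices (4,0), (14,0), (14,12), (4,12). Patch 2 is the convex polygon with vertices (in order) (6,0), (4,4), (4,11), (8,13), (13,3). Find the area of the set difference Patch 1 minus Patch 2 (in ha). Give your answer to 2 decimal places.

47.75

|Patch 1| = 120, |Patch 1∩Patch 2| = 72.25.
|Patch 1 ∖ Patch 2| = |Patch 1| − |Patch 1∩Patch 2| = 120 − 72.25 = 47.75.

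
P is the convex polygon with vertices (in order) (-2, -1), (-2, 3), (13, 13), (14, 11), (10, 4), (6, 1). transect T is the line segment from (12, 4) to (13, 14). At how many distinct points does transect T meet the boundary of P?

The segment meets the boundary at (12.893,12.929), (12.424,8.242).

2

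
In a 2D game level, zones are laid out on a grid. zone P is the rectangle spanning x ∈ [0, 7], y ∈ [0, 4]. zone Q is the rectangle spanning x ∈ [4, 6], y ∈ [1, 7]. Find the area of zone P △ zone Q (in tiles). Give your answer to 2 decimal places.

28.00

|zone P∩zone Q|: x∈[4,6], y∈[1,4] → 2·3 = 6.
|zone P △ zone Q| = |zone P| + |zone Q| − 2·|zone P∩zone Q| = 28 + 12 − 12 = 28.00.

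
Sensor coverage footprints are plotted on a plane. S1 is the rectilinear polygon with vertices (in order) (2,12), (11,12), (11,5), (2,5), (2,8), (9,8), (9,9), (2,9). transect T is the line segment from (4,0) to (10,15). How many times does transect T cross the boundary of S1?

4

The segment meets the boundary at (8.8,12), (7.2,8), (6,5), (7.6,9).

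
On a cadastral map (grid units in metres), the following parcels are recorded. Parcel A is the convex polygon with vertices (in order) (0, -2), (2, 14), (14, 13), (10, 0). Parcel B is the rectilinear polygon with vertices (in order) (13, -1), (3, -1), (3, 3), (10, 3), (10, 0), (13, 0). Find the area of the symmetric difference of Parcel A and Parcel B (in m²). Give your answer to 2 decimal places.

138.00

|Parcel A| = 158, |Parcel B| = 31, |Parcel A∩Parcel B| = 25.5.
|Parcel A △ Parcel B| = |Parcel A| + |Parcel B| − 2·|Parcel A∩Parcel B| = 158 + 31 − 51 = 138.00.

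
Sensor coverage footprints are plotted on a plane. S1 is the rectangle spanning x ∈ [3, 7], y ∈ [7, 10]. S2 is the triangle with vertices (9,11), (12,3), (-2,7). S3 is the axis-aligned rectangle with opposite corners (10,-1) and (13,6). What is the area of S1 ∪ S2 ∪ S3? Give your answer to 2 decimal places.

By inclusion–exclusion:
Individual areas: |S1| = 12, |S2| = 50, |S3| = 21.
|S1∩S2| = 10.0795.
|S1∩S3| = 0 (no overlap).
|S2∩S3| = 3.7411.
|S1∩S2∩S3| = 0.
|S1 ∪ S2 ∪ S3| = 83 − 13.8206 + 0 = 69.18.

69.18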